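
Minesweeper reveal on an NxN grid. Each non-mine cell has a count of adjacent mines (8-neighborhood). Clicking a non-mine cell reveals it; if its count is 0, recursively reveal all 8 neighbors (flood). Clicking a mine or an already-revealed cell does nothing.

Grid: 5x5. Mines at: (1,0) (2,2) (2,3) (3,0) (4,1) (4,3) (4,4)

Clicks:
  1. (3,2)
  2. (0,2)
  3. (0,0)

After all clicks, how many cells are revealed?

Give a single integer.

Click 1 (3,2) count=4: revealed 1 new [(3,2)] -> total=1
Click 2 (0,2) count=0: revealed 8 new [(0,1) (0,2) (0,3) (0,4) (1,1) (1,2) (1,3) (1,4)] -> total=9
Click 3 (0,0) count=1: revealed 1 new [(0,0)] -> total=10

Answer: 10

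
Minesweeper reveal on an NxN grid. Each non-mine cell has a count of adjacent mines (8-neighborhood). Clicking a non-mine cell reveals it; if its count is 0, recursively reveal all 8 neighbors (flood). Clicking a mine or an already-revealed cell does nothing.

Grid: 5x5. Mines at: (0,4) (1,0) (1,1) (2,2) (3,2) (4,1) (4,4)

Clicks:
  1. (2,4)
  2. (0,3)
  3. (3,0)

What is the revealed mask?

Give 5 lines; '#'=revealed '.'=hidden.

Answer: ...#.
...##
...##
#..##
.....

Derivation:
Click 1 (2,4) count=0: revealed 6 new [(1,3) (1,4) (2,3) (2,4) (3,3) (3,4)] -> total=6
Click 2 (0,3) count=1: revealed 1 new [(0,3)] -> total=7
Click 3 (3,0) count=1: revealed 1 new [(3,0)] -> total=8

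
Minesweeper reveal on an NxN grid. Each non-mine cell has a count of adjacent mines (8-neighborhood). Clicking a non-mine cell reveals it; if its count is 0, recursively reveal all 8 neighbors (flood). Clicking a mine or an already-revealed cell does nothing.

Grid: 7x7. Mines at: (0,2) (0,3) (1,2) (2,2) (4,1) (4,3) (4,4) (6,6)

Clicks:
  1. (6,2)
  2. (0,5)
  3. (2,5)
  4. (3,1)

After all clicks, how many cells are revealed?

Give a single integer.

Answer: 31

Derivation:
Click 1 (6,2) count=0: revealed 12 new [(5,0) (5,1) (5,2) (5,3) (5,4) (5,5) (6,0) (6,1) (6,2) (6,3) (6,4) (6,5)] -> total=12
Click 2 (0,5) count=0: revealed 18 new [(0,4) (0,5) (0,6) (1,3) (1,4) (1,5) (1,6) (2,3) (2,4) (2,5) (2,6) (3,3) (3,4) (3,5) (3,6) (4,5) (4,6) (5,6)] -> total=30
Click 3 (2,5) count=0: revealed 0 new [(none)] -> total=30
Click 4 (3,1) count=2: revealed 1 new [(3,1)] -> total=31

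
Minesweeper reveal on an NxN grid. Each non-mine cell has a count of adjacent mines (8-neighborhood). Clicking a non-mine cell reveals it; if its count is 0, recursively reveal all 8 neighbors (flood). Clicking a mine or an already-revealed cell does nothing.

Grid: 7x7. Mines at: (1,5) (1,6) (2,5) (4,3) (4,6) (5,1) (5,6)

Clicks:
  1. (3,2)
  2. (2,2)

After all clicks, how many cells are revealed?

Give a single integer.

Click 1 (3,2) count=1: revealed 1 new [(3,2)] -> total=1
Click 2 (2,2) count=0: revealed 22 new [(0,0) (0,1) (0,2) (0,3) (0,4) (1,0) (1,1) (1,2) (1,3) (1,4) (2,0) (2,1) (2,2) (2,3) (2,4) (3,0) (3,1) (3,3) (3,4) (4,0) (4,1) (4,2)] -> total=23

Answer: 23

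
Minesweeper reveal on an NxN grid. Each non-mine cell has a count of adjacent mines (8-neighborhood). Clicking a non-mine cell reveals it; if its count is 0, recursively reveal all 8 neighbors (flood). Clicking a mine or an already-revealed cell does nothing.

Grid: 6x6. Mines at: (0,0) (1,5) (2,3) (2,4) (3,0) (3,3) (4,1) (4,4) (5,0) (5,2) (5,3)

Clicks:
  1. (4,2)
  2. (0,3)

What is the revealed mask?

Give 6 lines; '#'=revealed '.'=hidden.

Answer: .####.
.####.
......
......
..#...
......

Derivation:
Click 1 (4,2) count=4: revealed 1 new [(4,2)] -> total=1
Click 2 (0,3) count=0: revealed 8 new [(0,1) (0,2) (0,3) (0,4) (1,1) (1,2) (1,3) (1,4)] -> total=9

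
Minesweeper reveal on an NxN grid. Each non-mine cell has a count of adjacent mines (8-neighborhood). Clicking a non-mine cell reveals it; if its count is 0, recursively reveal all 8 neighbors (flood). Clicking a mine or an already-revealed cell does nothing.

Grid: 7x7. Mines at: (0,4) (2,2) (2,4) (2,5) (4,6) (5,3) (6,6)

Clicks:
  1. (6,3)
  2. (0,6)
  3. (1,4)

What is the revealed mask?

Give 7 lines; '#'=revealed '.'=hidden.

Click 1 (6,3) count=1: revealed 1 new [(6,3)] -> total=1
Click 2 (0,6) count=0: revealed 4 new [(0,5) (0,6) (1,5) (1,6)] -> total=5
Click 3 (1,4) count=3: revealed 1 new [(1,4)] -> total=6

Answer: .....##
....###
.......
.......
.......
.......
...#...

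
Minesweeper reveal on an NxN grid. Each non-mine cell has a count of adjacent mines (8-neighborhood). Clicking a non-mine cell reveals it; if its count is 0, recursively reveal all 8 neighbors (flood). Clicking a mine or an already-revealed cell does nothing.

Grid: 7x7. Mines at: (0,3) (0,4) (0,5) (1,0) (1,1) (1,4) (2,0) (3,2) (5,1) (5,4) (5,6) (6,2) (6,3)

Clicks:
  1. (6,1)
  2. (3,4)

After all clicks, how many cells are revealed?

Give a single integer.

Answer: 15

Derivation:
Click 1 (6,1) count=2: revealed 1 new [(6,1)] -> total=1
Click 2 (3,4) count=0: revealed 14 new [(1,5) (1,6) (2,3) (2,4) (2,5) (2,6) (3,3) (3,4) (3,5) (3,6) (4,3) (4,4) (4,5) (4,6)] -> total=15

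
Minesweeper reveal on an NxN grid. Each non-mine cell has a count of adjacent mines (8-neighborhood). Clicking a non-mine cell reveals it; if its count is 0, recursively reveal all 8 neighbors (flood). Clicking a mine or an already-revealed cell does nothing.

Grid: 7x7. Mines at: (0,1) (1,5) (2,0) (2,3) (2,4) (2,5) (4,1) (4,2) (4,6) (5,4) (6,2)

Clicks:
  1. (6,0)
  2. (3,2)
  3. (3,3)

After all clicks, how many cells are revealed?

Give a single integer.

Answer: 6

Derivation:
Click 1 (6,0) count=0: revealed 4 new [(5,0) (5,1) (6,0) (6,1)] -> total=4
Click 2 (3,2) count=3: revealed 1 new [(3,2)] -> total=5
Click 3 (3,3) count=3: revealed 1 new [(3,3)] -> total=6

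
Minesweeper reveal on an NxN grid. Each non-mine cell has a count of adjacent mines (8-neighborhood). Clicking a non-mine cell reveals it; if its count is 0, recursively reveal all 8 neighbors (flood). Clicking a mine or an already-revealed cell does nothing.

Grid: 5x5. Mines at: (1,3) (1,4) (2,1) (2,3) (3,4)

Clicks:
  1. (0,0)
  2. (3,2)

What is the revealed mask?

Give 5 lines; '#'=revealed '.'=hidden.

Answer: ###..
###..
.....
..#..
.....

Derivation:
Click 1 (0,0) count=0: revealed 6 new [(0,0) (0,1) (0,2) (1,0) (1,1) (1,2)] -> total=6
Click 2 (3,2) count=2: revealed 1 new [(3,2)] -> total=7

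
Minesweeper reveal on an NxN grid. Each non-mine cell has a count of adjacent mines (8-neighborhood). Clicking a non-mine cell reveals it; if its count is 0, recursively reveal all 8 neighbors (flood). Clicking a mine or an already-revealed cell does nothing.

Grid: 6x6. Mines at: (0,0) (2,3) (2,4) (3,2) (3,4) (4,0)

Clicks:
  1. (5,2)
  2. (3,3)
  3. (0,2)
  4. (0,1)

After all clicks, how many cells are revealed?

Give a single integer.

Answer: 21

Derivation:
Click 1 (5,2) count=0: revealed 10 new [(4,1) (4,2) (4,3) (4,4) (4,5) (5,1) (5,2) (5,3) (5,4) (5,5)] -> total=10
Click 2 (3,3) count=4: revealed 1 new [(3,3)] -> total=11
Click 3 (0,2) count=0: revealed 10 new [(0,1) (0,2) (0,3) (0,4) (0,5) (1,1) (1,2) (1,3) (1,4) (1,5)] -> total=21
Click 4 (0,1) count=1: revealed 0 new [(none)] -> total=21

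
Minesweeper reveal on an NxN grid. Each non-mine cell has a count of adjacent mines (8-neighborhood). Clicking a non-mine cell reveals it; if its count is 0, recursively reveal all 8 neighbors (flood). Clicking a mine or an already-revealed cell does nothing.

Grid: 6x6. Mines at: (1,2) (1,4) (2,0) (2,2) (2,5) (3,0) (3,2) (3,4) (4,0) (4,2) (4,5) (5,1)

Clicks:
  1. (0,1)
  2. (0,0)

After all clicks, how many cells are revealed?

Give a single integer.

Click 1 (0,1) count=1: revealed 1 new [(0,1)] -> total=1
Click 2 (0,0) count=0: revealed 3 new [(0,0) (1,0) (1,1)] -> total=4

Answer: 4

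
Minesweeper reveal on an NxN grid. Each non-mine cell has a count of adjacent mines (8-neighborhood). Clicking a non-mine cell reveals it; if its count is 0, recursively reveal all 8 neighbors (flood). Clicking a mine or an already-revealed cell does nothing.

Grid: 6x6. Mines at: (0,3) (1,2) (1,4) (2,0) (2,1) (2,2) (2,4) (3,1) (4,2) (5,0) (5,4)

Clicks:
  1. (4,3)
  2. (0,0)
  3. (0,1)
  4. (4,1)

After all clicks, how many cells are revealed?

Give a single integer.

Click 1 (4,3) count=2: revealed 1 new [(4,3)] -> total=1
Click 2 (0,0) count=0: revealed 4 new [(0,0) (0,1) (1,0) (1,1)] -> total=5
Click 3 (0,1) count=1: revealed 0 new [(none)] -> total=5
Click 4 (4,1) count=3: revealed 1 new [(4,1)] -> total=6

Answer: 6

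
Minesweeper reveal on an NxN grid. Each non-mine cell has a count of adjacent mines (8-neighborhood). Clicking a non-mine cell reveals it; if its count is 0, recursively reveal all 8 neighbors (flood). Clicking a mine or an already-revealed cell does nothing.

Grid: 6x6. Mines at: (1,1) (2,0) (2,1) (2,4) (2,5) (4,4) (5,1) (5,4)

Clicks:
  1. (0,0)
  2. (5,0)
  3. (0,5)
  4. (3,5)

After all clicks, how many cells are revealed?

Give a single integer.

Click 1 (0,0) count=1: revealed 1 new [(0,0)] -> total=1
Click 2 (5,0) count=1: revealed 1 new [(5,0)] -> total=2
Click 3 (0,5) count=0: revealed 8 new [(0,2) (0,3) (0,4) (0,5) (1,2) (1,3) (1,4) (1,5)] -> total=10
Click 4 (3,5) count=3: revealed 1 new [(3,5)] -> total=11

Answer: 11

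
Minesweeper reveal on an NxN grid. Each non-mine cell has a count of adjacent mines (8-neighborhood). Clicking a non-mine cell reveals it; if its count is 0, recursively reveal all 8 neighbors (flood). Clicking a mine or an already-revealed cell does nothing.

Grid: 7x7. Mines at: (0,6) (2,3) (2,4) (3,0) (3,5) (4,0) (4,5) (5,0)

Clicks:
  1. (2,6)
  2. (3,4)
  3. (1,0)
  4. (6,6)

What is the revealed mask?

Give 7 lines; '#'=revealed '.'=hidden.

Click 1 (2,6) count=1: revealed 1 new [(2,6)] -> total=1
Click 2 (3,4) count=4: revealed 1 new [(3,4)] -> total=2
Click 3 (1,0) count=0: revealed 15 new [(0,0) (0,1) (0,2) (0,3) (0,4) (0,5) (1,0) (1,1) (1,2) (1,3) (1,4) (1,5) (2,0) (2,1) (2,2)] -> total=17
Click 4 (6,6) count=0: revealed 19 new [(3,1) (3,2) (3,3) (4,1) (4,2) (4,3) (4,4) (5,1) (5,2) (5,3) (5,4) (5,5) (5,6) (6,1) (6,2) (6,3) (6,4) (6,5) (6,6)] -> total=36

Answer: ######.
######.
###...#
.####..
.####..
.######
.######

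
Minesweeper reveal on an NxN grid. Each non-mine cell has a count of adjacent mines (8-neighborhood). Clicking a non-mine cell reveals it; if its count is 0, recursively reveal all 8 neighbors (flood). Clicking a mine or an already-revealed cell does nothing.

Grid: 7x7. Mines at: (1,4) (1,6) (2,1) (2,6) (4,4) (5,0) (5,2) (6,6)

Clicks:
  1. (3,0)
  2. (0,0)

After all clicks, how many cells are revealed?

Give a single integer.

Answer: 9

Derivation:
Click 1 (3,0) count=1: revealed 1 new [(3,0)] -> total=1
Click 2 (0,0) count=0: revealed 8 new [(0,0) (0,1) (0,2) (0,3) (1,0) (1,1) (1,2) (1,3)] -> total=9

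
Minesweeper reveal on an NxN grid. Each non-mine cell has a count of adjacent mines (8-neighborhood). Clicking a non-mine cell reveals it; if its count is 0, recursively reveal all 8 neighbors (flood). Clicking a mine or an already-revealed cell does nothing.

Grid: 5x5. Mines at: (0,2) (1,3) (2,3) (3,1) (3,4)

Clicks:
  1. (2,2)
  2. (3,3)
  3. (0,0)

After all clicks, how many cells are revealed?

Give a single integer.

Click 1 (2,2) count=3: revealed 1 new [(2,2)] -> total=1
Click 2 (3,3) count=2: revealed 1 new [(3,3)] -> total=2
Click 3 (0,0) count=0: revealed 6 new [(0,0) (0,1) (1,0) (1,1) (2,0) (2,1)] -> total=8

Answer: 8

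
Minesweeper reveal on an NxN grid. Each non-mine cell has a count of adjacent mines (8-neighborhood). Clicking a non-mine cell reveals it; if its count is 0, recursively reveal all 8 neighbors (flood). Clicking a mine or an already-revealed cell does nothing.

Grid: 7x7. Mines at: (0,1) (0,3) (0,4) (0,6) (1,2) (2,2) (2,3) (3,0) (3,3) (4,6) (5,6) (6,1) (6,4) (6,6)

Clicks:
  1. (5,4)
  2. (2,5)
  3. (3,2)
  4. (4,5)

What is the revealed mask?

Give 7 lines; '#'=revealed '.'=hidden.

Click 1 (5,4) count=1: revealed 1 new [(5,4)] -> total=1
Click 2 (2,5) count=0: revealed 9 new [(1,4) (1,5) (1,6) (2,4) (2,5) (2,6) (3,4) (3,5) (3,6)] -> total=10
Click 3 (3,2) count=3: revealed 1 new [(3,2)] -> total=11
Click 4 (4,5) count=2: revealed 1 new [(4,5)] -> total=12

Answer: .......
....###
....###
..#.###
.....#.
....#..
.......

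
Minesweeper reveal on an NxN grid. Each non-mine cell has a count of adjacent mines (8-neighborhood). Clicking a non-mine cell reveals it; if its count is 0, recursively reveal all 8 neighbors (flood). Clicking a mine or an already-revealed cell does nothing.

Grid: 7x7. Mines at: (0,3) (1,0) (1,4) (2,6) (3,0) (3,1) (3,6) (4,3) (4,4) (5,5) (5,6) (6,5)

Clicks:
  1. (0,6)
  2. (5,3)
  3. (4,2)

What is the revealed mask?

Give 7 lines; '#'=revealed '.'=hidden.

Click 1 (0,6) count=0: revealed 4 new [(0,5) (0,6) (1,5) (1,6)] -> total=4
Click 2 (5,3) count=2: revealed 1 new [(5,3)] -> total=5
Click 3 (4,2) count=2: revealed 1 new [(4,2)] -> total=6

Answer: .....##
.....##
.......
.......
..#....
...#...
.......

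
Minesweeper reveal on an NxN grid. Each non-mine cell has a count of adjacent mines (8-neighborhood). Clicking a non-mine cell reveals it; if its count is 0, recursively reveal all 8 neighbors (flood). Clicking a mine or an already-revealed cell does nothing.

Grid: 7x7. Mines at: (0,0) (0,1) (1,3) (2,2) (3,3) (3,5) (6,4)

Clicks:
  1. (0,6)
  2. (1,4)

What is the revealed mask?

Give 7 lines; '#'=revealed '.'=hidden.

Answer: ....###
....###
....###
.......
.......
.......
.......

Derivation:
Click 1 (0,6) count=0: revealed 9 new [(0,4) (0,5) (0,6) (1,4) (1,5) (1,6) (2,4) (2,5) (2,6)] -> total=9
Click 2 (1,4) count=1: revealed 0 new [(none)] -> total=9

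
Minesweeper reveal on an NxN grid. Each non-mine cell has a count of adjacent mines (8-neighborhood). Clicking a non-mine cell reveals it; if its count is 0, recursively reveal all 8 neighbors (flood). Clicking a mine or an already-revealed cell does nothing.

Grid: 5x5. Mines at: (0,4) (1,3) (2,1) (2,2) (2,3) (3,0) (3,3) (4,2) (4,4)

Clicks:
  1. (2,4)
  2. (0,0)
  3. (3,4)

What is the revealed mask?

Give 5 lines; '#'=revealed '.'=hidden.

Click 1 (2,4) count=3: revealed 1 new [(2,4)] -> total=1
Click 2 (0,0) count=0: revealed 6 new [(0,0) (0,1) (0,2) (1,0) (1,1) (1,2)] -> total=7
Click 3 (3,4) count=3: revealed 1 new [(3,4)] -> total=8

Answer: ###..
###..
....#
....#
.....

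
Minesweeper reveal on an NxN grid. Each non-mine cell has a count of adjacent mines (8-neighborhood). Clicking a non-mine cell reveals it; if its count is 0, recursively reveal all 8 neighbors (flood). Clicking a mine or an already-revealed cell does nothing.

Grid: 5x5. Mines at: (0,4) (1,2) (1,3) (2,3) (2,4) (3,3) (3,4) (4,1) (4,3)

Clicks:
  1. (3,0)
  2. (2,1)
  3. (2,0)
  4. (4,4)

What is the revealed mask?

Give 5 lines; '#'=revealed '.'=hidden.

Answer: ##...
##...
##...
##...
....#

Derivation:
Click 1 (3,0) count=1: revealed 1 new [(3,0)] -> total=1
Click 2 (2,1) count=1: revealed 1 new [(2,1)] -> total=2
Click 3 (2,0) count=0: revealed 6 new [(0,0) (0,1) (1,0) (1,1) (2,0) (3,1)] -> total=8
Click 4 (4,4) count=3: revealed 1 new [(4,4)] -> total=9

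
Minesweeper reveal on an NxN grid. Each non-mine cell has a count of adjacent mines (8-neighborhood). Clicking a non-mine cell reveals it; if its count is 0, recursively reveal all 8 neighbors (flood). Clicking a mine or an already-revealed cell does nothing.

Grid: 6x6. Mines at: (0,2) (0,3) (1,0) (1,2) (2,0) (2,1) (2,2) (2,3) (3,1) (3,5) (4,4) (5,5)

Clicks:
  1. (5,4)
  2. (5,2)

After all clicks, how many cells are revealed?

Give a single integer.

Click 1 (5,4) count=2: revealed 1 new [(5,4)] -> total=1
Click 2 (5,2) count=0: revealed 8 new [(4,0) (4,1) (4,2) (4,3) (5,0) (5,1) (5,2) (5,3)] -> total=9

Answer: 9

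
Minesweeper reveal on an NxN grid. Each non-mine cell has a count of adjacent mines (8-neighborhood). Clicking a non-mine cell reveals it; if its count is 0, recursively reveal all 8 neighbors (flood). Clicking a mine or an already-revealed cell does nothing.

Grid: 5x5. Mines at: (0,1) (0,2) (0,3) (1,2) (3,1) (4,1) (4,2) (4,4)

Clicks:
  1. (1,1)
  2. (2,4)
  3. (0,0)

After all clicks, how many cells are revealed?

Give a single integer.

Click 1 (1,1) count=3: revealed 1 new [(1,1)] -> total=1
Click 2 (2,4) count=0: revealed 6 new [(1,3) (1,4) (2,3) (2,4) (3,3) (3,4)] -> total=7
Click 3 (0,0) count=1: revealed 1 new [(0,0)] -> total=8

Answer: 8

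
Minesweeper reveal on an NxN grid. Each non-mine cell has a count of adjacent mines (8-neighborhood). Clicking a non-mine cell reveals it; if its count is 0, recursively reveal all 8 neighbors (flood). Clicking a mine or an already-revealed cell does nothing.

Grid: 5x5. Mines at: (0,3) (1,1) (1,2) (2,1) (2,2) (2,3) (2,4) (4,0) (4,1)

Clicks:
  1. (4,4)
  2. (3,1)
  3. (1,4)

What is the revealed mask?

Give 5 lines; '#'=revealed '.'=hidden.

Answer: .....
....#
.....
.####
..###

Derivation:
Click 1 (4,4) count=0: revealed 6 new [(3,2) (3,3) (3,4) (4,2) (4,3) (4,4)] -> total=6
Click 2 (3,1) count=4: revealed 1 new [(3,1)] -> total=7
Click 3 (1,4) count=3: revealed 1 new [(1,4)] -> total=8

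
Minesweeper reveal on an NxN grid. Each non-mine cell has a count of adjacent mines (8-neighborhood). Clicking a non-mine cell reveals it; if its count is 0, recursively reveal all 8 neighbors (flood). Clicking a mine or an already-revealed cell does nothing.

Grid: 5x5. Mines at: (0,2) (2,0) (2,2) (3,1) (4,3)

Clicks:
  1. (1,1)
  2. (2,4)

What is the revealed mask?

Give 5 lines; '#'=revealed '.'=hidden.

Answer: ...##
.#.##
...##
...##
.....

Derivation:
Click 1 (1,1) count=3: revealed 1 new [(1,1)] -> total=1
Click 2 (2,4) count=0: revealed 8 new [(0,3) (0,4) (1,3) (1,4) (2,3) (2,4) (3,3) (3,4)] -> total=9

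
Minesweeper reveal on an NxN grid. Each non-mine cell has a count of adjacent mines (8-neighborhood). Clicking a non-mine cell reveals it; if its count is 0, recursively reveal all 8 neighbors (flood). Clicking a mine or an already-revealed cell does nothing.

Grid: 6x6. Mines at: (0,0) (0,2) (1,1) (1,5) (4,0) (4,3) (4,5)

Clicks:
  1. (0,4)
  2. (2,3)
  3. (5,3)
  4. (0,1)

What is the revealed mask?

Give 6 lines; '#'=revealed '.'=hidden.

Answer: .#..#.
..###.
..###.
..###.
......
...#..

Derivation:
Click 1 (0,4) count=1: revealed 1 new [(0,4)] -> total=1
Click 2 (2,3) count=0: revealed 9 new [(1,2) (1,3) (1,4) (2,2) (2,3) (2,4) (3,2) (3,3) (3,4)] -> total=10
Click 3 (5,3) count=1: revealed 1 new [(5,3)] -> total=11
Click 4 (0,1) count=3: revealed 1 new [(0,1)] -> total=12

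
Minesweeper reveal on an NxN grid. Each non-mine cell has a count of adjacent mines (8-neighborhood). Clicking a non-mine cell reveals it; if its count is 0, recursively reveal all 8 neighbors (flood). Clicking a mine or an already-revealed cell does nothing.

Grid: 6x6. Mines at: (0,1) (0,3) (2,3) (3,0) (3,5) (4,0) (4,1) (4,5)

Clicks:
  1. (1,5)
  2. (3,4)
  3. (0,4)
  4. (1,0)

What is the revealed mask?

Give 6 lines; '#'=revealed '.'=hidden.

Answer: ....##
#...##
....##
....#.
......
......

Derivation:
Click 1 (1,5) count=0: revealed 6 new [(0,4) (0,5) (1,4) (1,5) (2,4) (2,5)] -> total=6
Click 2 (3,4) count=3: revealed 1 new [(3,4)] -> total=7
Click 3 (0,4) count=1: revealed 0 new [(none)] -> total=7
Click 4 (1,0) count=1: revealed 1 new [(1,0)] -> total=8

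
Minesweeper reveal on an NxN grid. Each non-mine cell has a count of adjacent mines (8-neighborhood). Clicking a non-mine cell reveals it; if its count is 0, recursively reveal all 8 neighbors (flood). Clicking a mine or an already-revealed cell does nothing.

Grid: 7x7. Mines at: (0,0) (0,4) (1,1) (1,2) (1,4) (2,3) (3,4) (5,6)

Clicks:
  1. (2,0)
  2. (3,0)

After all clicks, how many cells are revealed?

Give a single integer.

Click 1 (2,0) count=1: revealed 1 new [(2,0)] -> total=1
Click 2 (3,0) count=0: revealed 24 new [(2,1) (2,2) (3,0) (3,1) (3,2) (3,3) (4,0) (4,1) (4,2) (4,3) (4,4) (4,5) (5,0) (5,1) (5,2) (5,3) (5,4) (5,5) (6,0) (6,1) (6,2) (6,3) (6,4) (6,5)] -> total=25

Answer: 25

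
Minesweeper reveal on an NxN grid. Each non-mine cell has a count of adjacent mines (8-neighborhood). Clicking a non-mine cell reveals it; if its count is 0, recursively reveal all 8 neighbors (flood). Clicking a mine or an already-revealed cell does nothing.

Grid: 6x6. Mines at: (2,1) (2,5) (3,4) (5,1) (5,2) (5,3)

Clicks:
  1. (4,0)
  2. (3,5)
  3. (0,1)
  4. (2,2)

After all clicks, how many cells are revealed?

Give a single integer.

Click 1 (4,0) count=1: revealed 1 new [(4,0)] -> total=1
Click 2 (3,5) count=2: revealed 1 new [(3,5)] -> total=2
Click 3 (0,1) count=0: revealed 15 new [(0,0) (0,1) (0,2) (0,3) (0,4) (0,5) (1,0) (1,1) (1,2) (1,3) (1,4) (1,5) (2,2) (2,3) (2,4)] -> total=17
Click 4 (2,2) count=1: revealed 0 new [(none)] -> total=17

Answer: 17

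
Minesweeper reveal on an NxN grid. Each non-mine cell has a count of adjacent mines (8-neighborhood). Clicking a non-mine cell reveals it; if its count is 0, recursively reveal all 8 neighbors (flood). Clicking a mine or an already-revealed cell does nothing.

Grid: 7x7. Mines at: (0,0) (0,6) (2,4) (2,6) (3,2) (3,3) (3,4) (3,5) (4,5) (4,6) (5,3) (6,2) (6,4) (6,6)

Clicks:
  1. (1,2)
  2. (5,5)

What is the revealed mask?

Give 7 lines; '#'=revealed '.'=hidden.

Click 1 (1,2) count=0: revealed 13 new [(0,1) (0,2) (0,3) (0,4) (0,5) (1,1) (1,2) (1,3) (1,4) (1,5) (2,1) (2,2) (2,3)] -> total=13
Click 2 (5,5) count=4: revealed 1 new [(5,5)] -> total=14

Answer: .#####.
.#####.
.###...
.......
.......
.....#.
.......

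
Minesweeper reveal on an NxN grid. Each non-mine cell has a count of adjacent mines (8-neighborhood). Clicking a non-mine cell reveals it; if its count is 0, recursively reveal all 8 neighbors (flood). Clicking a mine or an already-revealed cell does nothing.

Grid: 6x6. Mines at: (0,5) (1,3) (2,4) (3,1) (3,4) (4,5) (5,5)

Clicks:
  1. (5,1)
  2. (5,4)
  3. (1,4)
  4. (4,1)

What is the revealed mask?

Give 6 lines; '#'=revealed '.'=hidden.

Click 1 (5,1) count=0: revealed 10 new [(4,0) (4,1) (4,2) (4,3) (4,4) (5,0) (5,1) (5,2) (5,3) (5,4)] -> total=10
Click 2 (5,4) count=2: revealed 0 new [(none)] -> total=10
Click 3 (1,4) count=3: revealed 1 new [(1,4)] -> total=11
Click 4 (4,1) count=1: revealed 0 new [(none)] -> total=11

Answer: ......
....#.
......
......
#####.
#####.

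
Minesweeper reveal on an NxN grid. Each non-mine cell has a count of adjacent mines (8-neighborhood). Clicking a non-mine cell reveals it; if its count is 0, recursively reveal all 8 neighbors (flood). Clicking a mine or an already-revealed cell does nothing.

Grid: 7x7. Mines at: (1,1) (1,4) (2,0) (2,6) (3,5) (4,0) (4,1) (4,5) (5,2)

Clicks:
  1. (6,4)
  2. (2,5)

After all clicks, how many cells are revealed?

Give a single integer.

Answer: 9

Derivation:
Click 1 (6,4) count=0: revealed 8 new [(5,3) (5,4) (5,5) (5,6) (6,3) (6,4) (6,5) (6,6)] -> total=8
Click 2 (2,5) count=3: revealed 1 new [(2,5)] -> total=9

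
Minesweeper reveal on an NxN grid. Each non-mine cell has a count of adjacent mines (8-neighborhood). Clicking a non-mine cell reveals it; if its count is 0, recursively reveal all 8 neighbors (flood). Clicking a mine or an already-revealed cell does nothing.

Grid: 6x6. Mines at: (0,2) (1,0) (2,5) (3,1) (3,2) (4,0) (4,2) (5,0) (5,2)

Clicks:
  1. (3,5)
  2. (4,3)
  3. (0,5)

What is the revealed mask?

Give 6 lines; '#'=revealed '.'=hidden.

Click 1 (3,5) count=1: revealed 1 new [(3,5)] -> total=1
Click 2 (4,3) count=3: revealed 1 new [(4,3)] -> total=2
Click 3 (0,5) count=0: revealed 6 new [(0,3) (0,4) (0,5) (1,3) (1,4) (1,5)] -> total=8

Answer: ...###
...###
......
.....#
...#..
......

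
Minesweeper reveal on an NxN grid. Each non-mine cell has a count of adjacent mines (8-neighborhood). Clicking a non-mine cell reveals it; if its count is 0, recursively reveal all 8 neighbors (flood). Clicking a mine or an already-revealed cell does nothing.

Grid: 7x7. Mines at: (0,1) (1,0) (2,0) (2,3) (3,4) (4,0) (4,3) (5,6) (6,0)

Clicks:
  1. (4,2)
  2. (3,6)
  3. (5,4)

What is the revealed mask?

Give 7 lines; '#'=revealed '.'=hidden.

Answer: ..#####
..#####
....###
.....##
..#..##
....#..
.......

Derivation:
Click 1 (4,2) count=1: revealed 1 new [(4,2)] -> total=1
Click 2 (3,6) count=0: revealed 17 new [(0,2) (0,3) (0,4) (0,5) (0,6) (1,2) (1,3) (1,4) (1,5) (1,6) (2,4) (2,5) (2,6) (3,5) (3,6) (4,5) (4,6)] -> total=18
Click 3 (5,4) count=1: revealed 1 new [(5,4)] -> total=19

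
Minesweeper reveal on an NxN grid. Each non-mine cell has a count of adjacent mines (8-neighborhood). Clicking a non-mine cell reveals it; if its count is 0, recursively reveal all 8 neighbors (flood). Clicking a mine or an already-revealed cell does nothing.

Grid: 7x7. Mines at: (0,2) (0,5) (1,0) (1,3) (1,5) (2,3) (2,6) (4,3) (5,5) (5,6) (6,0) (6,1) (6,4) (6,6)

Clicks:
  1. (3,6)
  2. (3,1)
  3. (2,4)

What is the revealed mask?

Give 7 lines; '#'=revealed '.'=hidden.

Click 1 (3,6) count=1: revealed 1 new [(3,6)] -> total=1
Click 2 (3,1) count=0: revealed 12 new [(2,0) (2,1) (2,2) (3,0) (3,1) (3,2) (4,0) (4,1) (4,2) (5,0) (5,1) (5,2)] -> total=13
Click 3 (2,4) count=3: revealed 1 new [(2,4)] -> total=14

Answer: .......
.......
###.#..
###...#
###....
###....
.......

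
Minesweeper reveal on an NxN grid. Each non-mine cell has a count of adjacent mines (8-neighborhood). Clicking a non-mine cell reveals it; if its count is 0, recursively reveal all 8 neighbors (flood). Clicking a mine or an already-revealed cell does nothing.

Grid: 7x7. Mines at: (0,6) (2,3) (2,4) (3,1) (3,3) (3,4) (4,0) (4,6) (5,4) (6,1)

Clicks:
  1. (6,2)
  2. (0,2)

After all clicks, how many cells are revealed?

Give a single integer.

Click 1 (6,2) count=1: revealed 1 new [(6,2)] -> total=1
Click 2 (0,2) count=0: revealed 15 new [(0,0) (0,1) (0,2) (0,3) (0,4) (0,5) (1,0) (1,1) (1,2) (1,3) (1,4) (1,5) (2,0) (2,1) (2,2)] -> total=16

Answer: 16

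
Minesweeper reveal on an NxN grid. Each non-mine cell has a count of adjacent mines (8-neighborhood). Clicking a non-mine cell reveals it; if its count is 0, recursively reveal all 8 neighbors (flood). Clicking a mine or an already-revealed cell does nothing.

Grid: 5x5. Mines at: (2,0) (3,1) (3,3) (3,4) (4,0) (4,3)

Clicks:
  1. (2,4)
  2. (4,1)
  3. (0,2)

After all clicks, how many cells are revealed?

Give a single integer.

Answer: 15

Derivation:
Click 1 (2,4) count=2: revealed 1 new [(2,4)] -> total=1
Click 2 (4,1) count=2: revealed 1 new [(4,1)] -> total=2
Click 3 (0,2) count=0: revealed 13 new [(0,0) (0,1) (0,2) (0,3) (0,4) (1,0) (1,1) (1,2) (1,3) (1,4) (2,1) (2,2) (2,3)] -> total=15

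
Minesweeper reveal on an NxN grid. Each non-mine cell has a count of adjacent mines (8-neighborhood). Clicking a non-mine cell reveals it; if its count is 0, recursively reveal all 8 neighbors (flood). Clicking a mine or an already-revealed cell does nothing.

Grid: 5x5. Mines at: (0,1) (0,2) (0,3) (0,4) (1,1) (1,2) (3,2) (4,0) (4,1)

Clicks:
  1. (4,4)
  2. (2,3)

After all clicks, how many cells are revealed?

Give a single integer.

Click 1 (4,4) count=0: revealed 8 new [(1,3) (1,4) (2,3) (2,4) (3,3) (3,4) (4,3) (4,4)] -> total=8
Click 2 (2,3) count=2: revealed 0 new [(none)] -> total=8

Answer: 8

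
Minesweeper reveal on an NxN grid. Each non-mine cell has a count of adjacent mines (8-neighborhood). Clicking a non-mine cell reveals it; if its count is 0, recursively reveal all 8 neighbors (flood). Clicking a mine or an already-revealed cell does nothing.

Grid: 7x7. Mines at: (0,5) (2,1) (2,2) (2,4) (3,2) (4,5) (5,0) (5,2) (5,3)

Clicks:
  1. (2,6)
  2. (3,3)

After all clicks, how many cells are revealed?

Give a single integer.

Click 1 (2,6) count=0: revealed 6 new [(1,5) (1,6) (2,5) (2,6) (3,5) (3,6)] -> total=6
Click 2 (3,3) count=3: revealed 1 new [(3,3)] -> total=7

Answer: 7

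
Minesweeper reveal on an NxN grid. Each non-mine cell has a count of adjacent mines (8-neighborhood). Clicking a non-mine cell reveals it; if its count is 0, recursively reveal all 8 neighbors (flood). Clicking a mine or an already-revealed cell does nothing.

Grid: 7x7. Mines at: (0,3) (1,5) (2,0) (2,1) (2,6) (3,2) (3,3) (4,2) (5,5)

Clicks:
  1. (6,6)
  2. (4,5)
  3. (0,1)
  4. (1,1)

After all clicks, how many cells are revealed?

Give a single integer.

Answer: 8

Derivation:
Click 1 (6,6) count=1: revealed 1 new [(6,6)] -> total=1
Click 2 (4,5) count=1: revealed 1 new [(4,5)] -> total=2
Click 3 (0,1) count=0: revealed 6 new [(0,0) (0,1) (0,2) (1,0) (1,1) (1,2)] -> total=8
Click 4 (1,1) count=2: revealed 0 new [(none)] -> total=8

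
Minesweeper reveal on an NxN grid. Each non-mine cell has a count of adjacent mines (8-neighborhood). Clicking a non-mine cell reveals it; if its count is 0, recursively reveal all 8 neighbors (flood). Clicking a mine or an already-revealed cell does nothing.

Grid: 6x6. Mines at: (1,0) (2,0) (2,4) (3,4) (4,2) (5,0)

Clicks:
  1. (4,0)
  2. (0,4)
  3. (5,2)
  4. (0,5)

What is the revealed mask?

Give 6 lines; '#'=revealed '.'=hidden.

Click 1 (4,0) count=1: revealed 1 new [(4,0)] -> total=1
Click 2 (0,4) count=0: revealed 16 new [(0,1) (0,2) (0,3) (0,4) (0,5) (1,1) (1,2) (1,3) (1,4) (1,5) (2,1) (2,2) (2,3) (3,1) (3,2) (3,3)] -> total=17
Click 3 (5,2) count=1: revealed 1 new [(5,2)] -> total=18
Click 4 (0,5) count=0: revealed 0 new [(none)] -> total=18

Answer: .#####
.#####
.###..
.###..
#.....
..#...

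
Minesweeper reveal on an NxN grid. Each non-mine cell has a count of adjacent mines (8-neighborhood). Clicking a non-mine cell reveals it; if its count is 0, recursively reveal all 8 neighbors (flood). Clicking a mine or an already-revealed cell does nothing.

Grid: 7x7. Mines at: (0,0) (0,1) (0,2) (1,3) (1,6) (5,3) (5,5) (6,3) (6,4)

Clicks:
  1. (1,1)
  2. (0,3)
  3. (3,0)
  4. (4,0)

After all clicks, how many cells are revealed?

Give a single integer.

Click 1 (1,1) count=3: revealed 1 new [(1,1)] -> total=1
Click 2 (0,3) count=2: revealed 1 new [(0,3)] -> total=2
Click 3 (3,0) count=0: revealed 29 new [(1,0) (1,2) (2,0) (2,1) (2,2) (2,3) (2,4) (2,5) (2,6) (3,0) (3,1) (3,2) (3,3) (3,4) (3,5) (3,6) (4,0) (4,1) (4,2) (4,3) (4,4) (4,5) (4,6) (5,0) (5,1) (5,2) (6,0) (6,1) (6,2)] -> total=31
Click 4 (4,0) count=0: revealed 0 new [(none)] -> total=31

Answer: 31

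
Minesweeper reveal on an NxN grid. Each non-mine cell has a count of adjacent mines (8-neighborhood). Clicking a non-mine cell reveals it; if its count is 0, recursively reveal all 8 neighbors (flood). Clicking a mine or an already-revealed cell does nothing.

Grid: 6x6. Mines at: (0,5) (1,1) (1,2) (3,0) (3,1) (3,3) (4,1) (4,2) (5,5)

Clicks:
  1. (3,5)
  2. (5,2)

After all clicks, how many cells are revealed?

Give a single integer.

Answer: 9

Derivation:
Click 1 (3,5) count=0: revealed 8 new [(1,4) (1,5) (2,4) (2,5) (3,4) (3,5) (4,4) (4,5)] -> total=8
Click 2 (5,2) count=2: revealed 1 new [(5,2)] -> total=9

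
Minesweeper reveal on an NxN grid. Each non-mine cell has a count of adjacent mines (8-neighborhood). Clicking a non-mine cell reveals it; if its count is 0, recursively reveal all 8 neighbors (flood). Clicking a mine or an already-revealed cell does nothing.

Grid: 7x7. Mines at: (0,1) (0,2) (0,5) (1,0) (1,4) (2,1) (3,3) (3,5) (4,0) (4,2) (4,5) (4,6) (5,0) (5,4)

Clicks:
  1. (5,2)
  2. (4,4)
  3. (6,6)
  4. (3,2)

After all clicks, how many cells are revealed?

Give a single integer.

Click 1 (5,2) count=1: revealed 1 new [(5,2)] -> total=1
Click 2 (4,4) count=4: revealed 1 new [(4,4)] -> total=2
Click 3 (6,6) count=0: revealed 4 new [(5,5) (5,6) (6,5) (6,6)] -> total=6
Click 4 (3,2) count=3: revealed 1 new [(3,2)] -> total=7

Answer: 7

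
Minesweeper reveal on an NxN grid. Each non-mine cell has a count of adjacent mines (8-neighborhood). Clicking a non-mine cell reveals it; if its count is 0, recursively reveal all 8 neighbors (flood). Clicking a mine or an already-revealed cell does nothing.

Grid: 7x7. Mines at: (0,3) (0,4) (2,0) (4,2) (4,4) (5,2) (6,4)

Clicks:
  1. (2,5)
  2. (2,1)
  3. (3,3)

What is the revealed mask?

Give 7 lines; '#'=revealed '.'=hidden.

Click 1 (2,5) count=0: revealed 26 new [(0,5) (0,6) (1,1) (1,2) (1,3) (1,4) (1,5) (1,6) (2,1) (2,2) (2,3) (2,4) (2,5) (2,6) (3,1) (3,2) (3,3) (3,4) (3,5) (3,6) (4,5) (4,6) (5,5) (5,6) (6,5) (6,6)] -> total=26
Click 2 (2,1) count=1: revealed 0 new [(none)] -> total=26
Click 3 (3,3) count=2: revealed 0 new [(none)] -> total=26

Answer: .....##
.######
.######
.######
.....##
.....##
.....##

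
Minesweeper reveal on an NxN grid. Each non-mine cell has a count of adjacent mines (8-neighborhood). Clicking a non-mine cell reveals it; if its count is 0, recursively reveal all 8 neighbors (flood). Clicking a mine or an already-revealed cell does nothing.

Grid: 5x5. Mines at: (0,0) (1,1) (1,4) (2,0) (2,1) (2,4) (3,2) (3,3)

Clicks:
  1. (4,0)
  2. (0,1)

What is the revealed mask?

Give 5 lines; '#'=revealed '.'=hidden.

Answer: .#...
.....
.....
##...
##...

Derivation:
Click 1 (4,0) count=0: revealed 4 new [(3,0) (3,1) (4,0) (4,1)] -> total=4
Click 2 (0,1) count=2: revealed 1 new [(0,1)] -> total=5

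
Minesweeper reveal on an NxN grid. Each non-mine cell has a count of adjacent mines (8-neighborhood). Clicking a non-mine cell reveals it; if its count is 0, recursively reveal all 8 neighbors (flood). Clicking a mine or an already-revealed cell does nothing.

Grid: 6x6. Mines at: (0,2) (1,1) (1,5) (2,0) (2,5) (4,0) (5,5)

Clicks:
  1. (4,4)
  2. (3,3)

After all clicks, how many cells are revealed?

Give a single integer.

Click 1 (4,4) count=1: revealed 1 new [(4,4)] -> total=1
Click 2 (3,3) count=0: revealed 18 new [(1,2) (1,3) (1,4) (2,1) (2,2) (2,3) (2,4) (3,1) (3,2) (3,3) (3,4) (4,1) (4,2) (4,3) (5,1) (5,2) (5,3) (5,4)] -> total=19

Answer: 19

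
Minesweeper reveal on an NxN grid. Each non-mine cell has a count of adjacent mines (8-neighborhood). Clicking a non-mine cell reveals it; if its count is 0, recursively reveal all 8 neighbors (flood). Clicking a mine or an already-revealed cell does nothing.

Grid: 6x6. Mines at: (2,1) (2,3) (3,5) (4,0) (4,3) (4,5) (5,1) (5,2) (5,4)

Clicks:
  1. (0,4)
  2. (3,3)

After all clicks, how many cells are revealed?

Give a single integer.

Answer: 15

Derivation:
Click 1 (0,4) count=0: revealed 14 new [(0,0) (0,1) (0,2) (0,3) (0,4) (0,5) (1,0) (1,1) (1,2) (1,3) (1,4) (1,5) (2,4) (2,5)] -> total=14
Click 2 (3,3) count=2: revealed 1 new [(3,3)] -> total=15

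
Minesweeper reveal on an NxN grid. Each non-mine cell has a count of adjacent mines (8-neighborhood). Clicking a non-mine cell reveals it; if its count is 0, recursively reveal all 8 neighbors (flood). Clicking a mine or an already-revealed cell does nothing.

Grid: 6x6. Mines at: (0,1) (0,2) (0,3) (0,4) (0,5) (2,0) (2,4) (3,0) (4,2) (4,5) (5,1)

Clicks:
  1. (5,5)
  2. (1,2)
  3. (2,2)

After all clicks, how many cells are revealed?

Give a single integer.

Click 1 (5,5) count=1: revealed 1 new [(5,5)] -> total=1
Click 2 (1,2) count=3: revealed 1 new [(1,2)] -> total=2
Click 3 (2,2) count=0: revealed 8 new [(1,1) (1,3) (2,1) (2,2) (2,3) (3,1) (3,2) (3,3)] -> total=10

Answer: 10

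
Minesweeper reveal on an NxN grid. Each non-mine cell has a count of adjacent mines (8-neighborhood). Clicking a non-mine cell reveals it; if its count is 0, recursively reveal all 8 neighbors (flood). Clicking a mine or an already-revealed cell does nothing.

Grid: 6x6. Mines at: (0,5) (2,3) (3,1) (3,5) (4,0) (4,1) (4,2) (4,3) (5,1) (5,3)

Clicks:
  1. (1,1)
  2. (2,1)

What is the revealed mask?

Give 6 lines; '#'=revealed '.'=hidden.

Answer: #####.
#####.
###...
......
......
......

Derivation:
Click 1 (1,1) count=0: revealed 13 new [(0,0) (0,1) (0,2) (0,3) (0,4) (1,0) (1,1) (1,2) (1,3) (1,4) (2,0) (2,1) (2,2)] -> total=13
Click 2 (2,1) count=1: revealed 0 new [(none)] -> total=13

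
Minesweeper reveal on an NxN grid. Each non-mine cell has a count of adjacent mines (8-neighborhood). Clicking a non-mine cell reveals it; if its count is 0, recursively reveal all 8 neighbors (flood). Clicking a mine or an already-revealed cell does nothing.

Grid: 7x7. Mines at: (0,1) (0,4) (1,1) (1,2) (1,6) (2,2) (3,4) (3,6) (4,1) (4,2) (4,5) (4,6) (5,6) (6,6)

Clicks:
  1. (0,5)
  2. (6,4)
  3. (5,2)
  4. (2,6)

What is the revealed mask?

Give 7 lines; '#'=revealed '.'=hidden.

Answer: .....#.
.......
......#
.......
.......
######.
######.

Derivation:
Click 1 (0,5) count=2: revealed 1 new [(0,5)] -> total=1
Click 2 (6,4) count=0: revealed 12 new [(5,0) (5,1) (5,2) (5,3) (5,4) (5,5) (6,0) (6,1) (6,2) (6,3) (6,4) (6,5)] -> total=13
Click 3 (5,2) count=2: revealed 0 new [(none)] -> total=13
Click 4 (2,6) count=2: revealed 1 new [(2,6)] -> total=14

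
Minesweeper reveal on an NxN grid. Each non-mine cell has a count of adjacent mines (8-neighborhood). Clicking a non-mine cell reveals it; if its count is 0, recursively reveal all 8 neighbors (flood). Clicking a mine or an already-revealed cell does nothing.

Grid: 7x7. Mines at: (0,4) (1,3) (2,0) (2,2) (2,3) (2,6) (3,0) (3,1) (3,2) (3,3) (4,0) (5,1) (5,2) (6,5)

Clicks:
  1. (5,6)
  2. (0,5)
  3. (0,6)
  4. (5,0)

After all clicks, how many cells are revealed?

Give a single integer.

Click 1 (5,6) count=1: revealed 1 new [(5,6)] -> total=1
Click 2 (0,5) count=1: revealed 1 new [(0,5)] -> total=2
Click 3 (0,6) count=0: revealed 3 new [(0,6) (1,5) (1,6)] -> total=5
Click 4 (5,0) count=2: revealed 1 new [(5,0)] -> total=6

Answer: 6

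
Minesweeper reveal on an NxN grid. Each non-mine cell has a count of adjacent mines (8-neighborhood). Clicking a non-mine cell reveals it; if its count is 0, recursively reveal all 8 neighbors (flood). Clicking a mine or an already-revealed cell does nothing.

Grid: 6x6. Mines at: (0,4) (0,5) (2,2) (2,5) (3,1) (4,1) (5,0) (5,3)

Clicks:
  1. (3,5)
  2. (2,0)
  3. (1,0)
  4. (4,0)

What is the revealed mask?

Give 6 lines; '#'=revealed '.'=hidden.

Click 1 (3,5) count=1: revealed 1 new [(3,5)] -> total=1
Click 2 (2,0) count=1: revealed 1 new [(2,0)] -> total=2
Click 3 (1,0) count=0: revealed 9 new [(0,0) (0,1) (0,2) (0,3) (1,0) (1,1) (1,2) (1,3) (2,1)] -> total=11
Click 4 (4,0) count=3: revealed 1 new [(4,0)] -> total=12

Answer: ####..
####..
##....
.....#
#.....
......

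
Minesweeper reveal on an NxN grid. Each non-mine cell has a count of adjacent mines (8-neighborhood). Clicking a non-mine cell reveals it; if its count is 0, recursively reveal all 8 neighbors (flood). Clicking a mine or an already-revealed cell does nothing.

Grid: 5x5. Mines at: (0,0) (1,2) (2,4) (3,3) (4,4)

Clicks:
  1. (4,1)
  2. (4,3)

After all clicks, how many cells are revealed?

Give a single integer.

Answer: 12

Derivation:
Click 1 (4,1) count=0: revealed 11 new [(1,0) (1,1) (2,0) (2,1) (2,2) (3,0) (3,1) (3,2) (4,0) (4,1) (4,2)] -> total=11
Click 2 (4,3) count=2: revealed 1 new [(4,3)] -> total=12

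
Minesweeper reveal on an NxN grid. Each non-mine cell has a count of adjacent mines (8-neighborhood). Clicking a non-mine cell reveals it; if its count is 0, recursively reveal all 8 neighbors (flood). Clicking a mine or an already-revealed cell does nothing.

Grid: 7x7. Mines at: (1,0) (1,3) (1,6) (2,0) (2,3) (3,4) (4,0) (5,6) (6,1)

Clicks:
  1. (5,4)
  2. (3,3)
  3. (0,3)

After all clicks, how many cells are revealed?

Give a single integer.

Click 1 (5,4) count=0: revealed 17 new [(3,1) (3,2) (3,3) (4,1) (4,2) (4,3) (4,4) (4,5) (5,1) (5,2) (5,3) (5,4) (5,5) (6,2) (6,3) (6,4) (6,5)] -> total=17
Click 2 (3,3) count=2: revealed 0 new [(none)] -> total=17
Click 3 (0,3) count=1: revealed 1 new [(0,3)] -> total=18

Answer: 18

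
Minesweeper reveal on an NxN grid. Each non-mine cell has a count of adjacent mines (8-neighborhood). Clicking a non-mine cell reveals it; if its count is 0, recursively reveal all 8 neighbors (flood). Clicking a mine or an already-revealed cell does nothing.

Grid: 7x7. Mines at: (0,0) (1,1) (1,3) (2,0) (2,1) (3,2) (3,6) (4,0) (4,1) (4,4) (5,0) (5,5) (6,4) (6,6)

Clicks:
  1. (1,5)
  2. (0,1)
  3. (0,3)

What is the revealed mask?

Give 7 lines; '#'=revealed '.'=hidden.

Answer: .#.####
....###
....###
.......
.......
.......
.......

Derivation:
Click 1 (1,5) count=0: revealed 9 new [(0,4) (0,5) (0,6) (1,4) (1,5) (1,6) (2,4) (2,5) (2,6)] -> total=9
Click 2 (0,1) count=2: revealed 1 new [(0,1)] -> total=10
Click 3 (0,3) count=1: revealed 1 new [(0,3)] -> total=11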